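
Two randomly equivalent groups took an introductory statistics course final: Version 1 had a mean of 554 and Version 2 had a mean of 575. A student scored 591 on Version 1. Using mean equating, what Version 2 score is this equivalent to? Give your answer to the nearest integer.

612

Mean equating: y = x + (M_Y − M_X) = 591 + (575 − 554) = 612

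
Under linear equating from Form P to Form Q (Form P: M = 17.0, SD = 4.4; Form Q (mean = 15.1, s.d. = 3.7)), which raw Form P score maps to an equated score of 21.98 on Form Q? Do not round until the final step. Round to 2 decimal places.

Invert y = (SD_Y/SD_X)(x − M_X) + M_Y:
x = (SD_X/SD_Y)(y − M_Y) + M_X = (4.4/3.7)(21.98 − 15.1) + 17.0
x = 1.189189 × 6.880 + 17.0 = 25.18

25.18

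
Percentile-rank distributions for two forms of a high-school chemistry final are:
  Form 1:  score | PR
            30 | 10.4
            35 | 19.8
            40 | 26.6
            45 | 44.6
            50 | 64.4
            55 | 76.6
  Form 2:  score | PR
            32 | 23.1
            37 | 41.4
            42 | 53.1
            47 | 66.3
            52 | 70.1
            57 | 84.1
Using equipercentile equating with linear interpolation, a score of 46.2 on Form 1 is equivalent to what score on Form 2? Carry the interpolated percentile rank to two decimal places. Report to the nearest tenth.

40.4

PR of 46.2 on Form 1: 44.6 + (46.2 − 45)/(50 − 45) × (64.4 − 44.6) = 49.35
On Form 2, PR 49.35 falls between score 37 (PR 41.4) and 42 (PR 53.1).
Interpolate: 37 + (49.35 − 41.4)/(53.1 − 41.4) × (42 − 37) = 40.4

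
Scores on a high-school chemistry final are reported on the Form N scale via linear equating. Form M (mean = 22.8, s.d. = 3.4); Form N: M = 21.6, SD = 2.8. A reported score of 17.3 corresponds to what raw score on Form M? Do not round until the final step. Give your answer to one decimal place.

Invert y = (SD_Y/SD_X)(x − M_X) + M_Y:
x = (SD_X/SD_Y)(y − M_Y) + M_X = (3.4/2.8)(17.3 − 21.6) + 22.8
x = 1.214286 × -4.300 + 22.8 = 17.6

17.6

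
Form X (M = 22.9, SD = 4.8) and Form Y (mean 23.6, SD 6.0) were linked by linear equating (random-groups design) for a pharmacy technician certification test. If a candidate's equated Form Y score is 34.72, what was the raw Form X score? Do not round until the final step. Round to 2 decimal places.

Invert y = (SD_Y/SD_X)(x − M_X) + M_Y:
x = (SD_X/SD_Y)(y − M_Y) + M_X = (4.8/6.0)(34.72 − 23.6) + 22.9
x = 0.800000 × 11.120 + 22.9 = 31.80

31.80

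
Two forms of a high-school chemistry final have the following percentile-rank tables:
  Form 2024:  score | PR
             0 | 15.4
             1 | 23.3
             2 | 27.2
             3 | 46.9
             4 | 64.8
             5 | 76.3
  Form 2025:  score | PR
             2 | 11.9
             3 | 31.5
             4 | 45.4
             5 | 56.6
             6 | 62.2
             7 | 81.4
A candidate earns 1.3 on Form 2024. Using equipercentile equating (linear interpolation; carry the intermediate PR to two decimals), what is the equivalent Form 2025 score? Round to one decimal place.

PR of 1.3 on Form 2024: 23.3 + (1.3 − 1)/(2 − 1) × (27.2 − 23.3) = 24.47
On Form 2025, PR 24.47 falls between score 2 (PR 11.9) and 3 (PR 31.5).
Interpolate: 2 + (24.47 − 11.9)/(31.5 − 11.9) × (3 − 2) = 2.6

2.6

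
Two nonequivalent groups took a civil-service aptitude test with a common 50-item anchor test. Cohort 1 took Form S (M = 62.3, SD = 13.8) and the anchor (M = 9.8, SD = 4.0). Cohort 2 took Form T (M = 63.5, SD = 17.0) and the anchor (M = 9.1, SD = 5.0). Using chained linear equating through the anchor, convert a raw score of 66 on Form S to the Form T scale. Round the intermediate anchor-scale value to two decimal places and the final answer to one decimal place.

69.5

Form S → anchor (Cohort 1): v = (4.0/13.8)(66 − 62.3) + 9.8 = 10.87
anchor → Form T (Cohort 2): y = (17.0/5.0)(10.87 − 9.1) + 63.5 = 69.5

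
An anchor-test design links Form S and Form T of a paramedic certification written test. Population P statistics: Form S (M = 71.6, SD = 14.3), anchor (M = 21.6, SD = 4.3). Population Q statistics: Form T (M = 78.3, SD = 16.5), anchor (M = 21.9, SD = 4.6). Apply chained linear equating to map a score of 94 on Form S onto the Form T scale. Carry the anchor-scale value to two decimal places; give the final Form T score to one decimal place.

101.4

Form S → anchor (Population P): v = (4.3/14.3)(94 − 71.6) + 21.6 = 28.34
anchor → Form T (Population Q): y = (16.5/4.6)(28.34 − 21.9) + 78.3 = 101.4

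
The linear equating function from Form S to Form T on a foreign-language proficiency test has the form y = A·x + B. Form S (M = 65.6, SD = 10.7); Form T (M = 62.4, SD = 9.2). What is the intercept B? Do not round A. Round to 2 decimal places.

6.00

A = SD_Y / SD_X = 9.2 / 10.7 = 0.859813
B = M_Y − A·M_X = 62.4 − 0.859813 × 65.6 = 6.00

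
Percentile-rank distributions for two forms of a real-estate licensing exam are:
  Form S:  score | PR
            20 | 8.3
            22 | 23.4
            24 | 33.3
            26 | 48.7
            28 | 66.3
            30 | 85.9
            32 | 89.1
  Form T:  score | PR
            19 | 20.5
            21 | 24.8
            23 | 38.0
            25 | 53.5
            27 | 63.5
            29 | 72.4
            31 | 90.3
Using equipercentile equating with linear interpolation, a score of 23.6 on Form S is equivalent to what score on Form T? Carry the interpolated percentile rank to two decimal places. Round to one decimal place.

22.0

PR of 23.6 on Form S: 23.4 + (23.6 − 22)/(24 − 22) × (33.3 − 23.4) = 31.32
On Form T, PR 31.32 falls between score 21 (PR 24.8) and 23 (PR 38.0).
Interpolate: 21 + (31.32 − 24.8)/(38.0 − 24.8) × (23 − 21) = 22.0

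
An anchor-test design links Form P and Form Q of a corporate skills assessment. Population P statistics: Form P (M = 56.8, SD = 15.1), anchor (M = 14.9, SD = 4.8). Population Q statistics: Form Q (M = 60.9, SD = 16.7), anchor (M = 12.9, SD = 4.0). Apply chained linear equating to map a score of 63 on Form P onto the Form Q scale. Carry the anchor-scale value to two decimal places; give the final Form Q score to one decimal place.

Form P → anchor (Population P): v = (4.8/15.1)(63 − 56.8) + 14.9 = 16.87
anchor → Form Q (Population Q): y = (16.7/4.0)(16.87 − 12.9) + 60.9 = 77.5

77.5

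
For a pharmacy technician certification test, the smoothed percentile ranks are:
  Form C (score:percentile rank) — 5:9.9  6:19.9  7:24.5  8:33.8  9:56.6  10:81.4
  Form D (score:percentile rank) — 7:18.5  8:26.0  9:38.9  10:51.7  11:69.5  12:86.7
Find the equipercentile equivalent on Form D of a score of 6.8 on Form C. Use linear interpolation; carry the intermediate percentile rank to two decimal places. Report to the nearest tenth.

PR of 6.8 on Form C: 19.9 + (6.8 − 6)/(7 − 6) × (24.5 − 19.9) = 23.58
On Form D, PR 23.58 falls between score 7 (PR 18.5) and 8 (PR 26.0).
Interpolate: 7 + (23.58 − 18.5)/(26.0 − 18.5) × (8 − 7) = 7.7

7.7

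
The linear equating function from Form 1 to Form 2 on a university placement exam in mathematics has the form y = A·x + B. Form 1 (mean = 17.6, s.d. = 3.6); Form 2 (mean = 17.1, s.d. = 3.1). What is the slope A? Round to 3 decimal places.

A = SD_Y / SD_X = 3.1 / 3.6 = 0.861

0.861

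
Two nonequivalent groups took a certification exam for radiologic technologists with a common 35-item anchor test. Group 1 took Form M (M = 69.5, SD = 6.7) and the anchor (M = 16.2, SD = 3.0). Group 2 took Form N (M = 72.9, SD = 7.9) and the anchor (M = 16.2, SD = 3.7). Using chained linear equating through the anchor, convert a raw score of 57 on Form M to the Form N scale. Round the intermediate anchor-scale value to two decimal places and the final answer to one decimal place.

60.9

Form M → anchor (Group 1): v = (3.0/6.7)(57 − 69.5) + 16.2 = 10.60
anchor → Form N (Group 2): y = (7.9/3.7)(10.60 − 16.2) + 72.9 = 60.9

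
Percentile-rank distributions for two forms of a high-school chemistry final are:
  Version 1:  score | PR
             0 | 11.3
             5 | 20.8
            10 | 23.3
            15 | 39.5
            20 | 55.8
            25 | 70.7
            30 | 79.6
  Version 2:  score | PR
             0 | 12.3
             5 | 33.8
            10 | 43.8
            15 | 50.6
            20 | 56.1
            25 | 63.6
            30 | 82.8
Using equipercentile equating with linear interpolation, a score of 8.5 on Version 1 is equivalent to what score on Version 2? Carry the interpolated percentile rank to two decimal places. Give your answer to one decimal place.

PR of 8.5 on Version 1: 20.8 + (8.5 − 5)/(10 − 5) × (23.3 − 20.8) = 22.55
On Version 2, PR 22.55 falls between score 0 (PR 12.3) and 5 (PR 33.8).
Interpolate: 0 + (22.55 − 12.3)/(33.8 − 12.3) × (5 − 0) = 2.4

2.4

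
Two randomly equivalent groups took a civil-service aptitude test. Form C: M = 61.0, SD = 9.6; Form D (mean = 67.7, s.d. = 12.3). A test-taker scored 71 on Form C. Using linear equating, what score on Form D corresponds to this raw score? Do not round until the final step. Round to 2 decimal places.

80.51

Linear equating: y = (SD_Y/SD_X)(x − M_X) + M_Y
y = (12.3/9.6)(71 − 61.0) + 67.7
y = 1.281250 × 10.0 + 67.7 = 12.8125 + 67.7 = 80.51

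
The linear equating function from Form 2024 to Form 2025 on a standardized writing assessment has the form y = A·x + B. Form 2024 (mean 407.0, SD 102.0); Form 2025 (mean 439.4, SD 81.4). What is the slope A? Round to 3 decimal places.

0.798

A = SD_Y / SD_X = 81.4 / 102.0 = 0.798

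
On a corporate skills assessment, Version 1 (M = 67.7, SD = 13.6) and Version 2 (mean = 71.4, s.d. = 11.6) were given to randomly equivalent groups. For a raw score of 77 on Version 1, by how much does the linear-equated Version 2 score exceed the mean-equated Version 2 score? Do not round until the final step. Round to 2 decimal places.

-1.37

Mean-equated: 77 + (71.4 − 67.7) = 80.70
Linear-equated: (11.6/13.6)(77 − 67.7) + 71.4 = 79.332
Difference = 79.332 − 80.70 = -1.37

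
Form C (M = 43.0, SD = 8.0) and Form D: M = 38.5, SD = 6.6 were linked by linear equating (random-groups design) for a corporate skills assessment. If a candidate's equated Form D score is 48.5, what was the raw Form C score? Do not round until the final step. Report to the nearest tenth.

Invert y = (SD_Y/SD_X)(x − M_X) + M_Y:
x = (SD_X/SD_Y)(y − M_Y) + M_X = (8.0/6.6)(48.5 − 38.5) + 43.0
x = 1.212121 × 10.000 + 43.0 = 55.1

55.1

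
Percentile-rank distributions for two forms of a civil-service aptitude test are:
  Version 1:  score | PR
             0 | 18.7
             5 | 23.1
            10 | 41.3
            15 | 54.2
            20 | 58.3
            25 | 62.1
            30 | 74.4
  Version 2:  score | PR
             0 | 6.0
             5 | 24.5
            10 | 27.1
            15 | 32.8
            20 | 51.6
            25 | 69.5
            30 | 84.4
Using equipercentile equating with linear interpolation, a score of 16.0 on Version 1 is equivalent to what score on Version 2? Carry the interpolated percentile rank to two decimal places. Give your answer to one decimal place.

21.0

PR of 16.0 on Version 1: 54.2 + (16.0 − 15)/(20 − 15) × (58.3 − 54.2) = 55.02
On Version 2, PR 55.02 falls between score 20 (PR 51.6) and 25 (PR 69.5).
Interpolate: 20 + (55.02 − 51.6)/(69.5 − 51.6) × (25 − 20) = 21.0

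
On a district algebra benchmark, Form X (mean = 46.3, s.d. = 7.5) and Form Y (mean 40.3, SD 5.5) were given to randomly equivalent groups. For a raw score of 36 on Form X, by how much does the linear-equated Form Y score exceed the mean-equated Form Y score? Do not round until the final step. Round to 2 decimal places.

2.75

Mean-equated: 36 + (40.3 − 46.3) = 30.00
Linear-equated: (5.5/7.5)(36 − 46.3) + 40.3 = 32.747
Difference = 32.747 − 30.00 = 2.75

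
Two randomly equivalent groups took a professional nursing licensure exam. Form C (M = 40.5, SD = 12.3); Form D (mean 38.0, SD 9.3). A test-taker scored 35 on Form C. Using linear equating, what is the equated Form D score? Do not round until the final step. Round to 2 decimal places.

Linear equating: y = (SD_Y/SD_X)(x − M_X) + M_Y
y = (9.3/12.3)(35 − 40.5) + 38.0
y = 0.756098 × -5.5 + 38.0 = -4.1585 + 38.0 = 33.84

33.84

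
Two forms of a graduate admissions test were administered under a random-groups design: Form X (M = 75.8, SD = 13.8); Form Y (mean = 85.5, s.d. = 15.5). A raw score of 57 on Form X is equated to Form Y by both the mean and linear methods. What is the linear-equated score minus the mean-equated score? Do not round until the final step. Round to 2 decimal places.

Mean-equated: 57 + (85.5 − 75.8) = 66.70
Linear-equated: (15.5/13.8)(57 − 75.8) + 85.5 = 64.384
Difference = 64.384 − 66.70 = -2.32

-2.32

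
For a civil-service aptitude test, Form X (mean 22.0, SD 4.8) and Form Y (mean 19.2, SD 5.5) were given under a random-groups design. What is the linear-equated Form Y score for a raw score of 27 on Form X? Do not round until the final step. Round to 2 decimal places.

Linear equating: y = (SD_Y/SD_X)(x − M_X) + M_Y
y = (5.5/4.8)(27 − 22.0) + 19.2
y = 1.145833 × 5.0 + 19.2 = 5.7292 + 19.2 = 24.93

24.93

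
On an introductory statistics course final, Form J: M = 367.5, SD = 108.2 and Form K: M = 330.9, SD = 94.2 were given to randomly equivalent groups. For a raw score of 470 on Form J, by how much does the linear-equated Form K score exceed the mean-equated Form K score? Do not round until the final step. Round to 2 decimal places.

Mean-equated: 470 + (330.9 − 367.5) = 433.40
Linear-equated: (94.2/108.2)(470 − 367.5) + 330.9 = 420.138
Difference = 420.138 − 433.40 = -13.26

-13.26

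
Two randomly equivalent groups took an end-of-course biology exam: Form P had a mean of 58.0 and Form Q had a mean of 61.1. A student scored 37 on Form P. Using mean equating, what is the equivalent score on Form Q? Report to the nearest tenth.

Mean equating: y = x + (M_Y − M_X) = 37 + (61.1 − 58.0) = 40.1

40.1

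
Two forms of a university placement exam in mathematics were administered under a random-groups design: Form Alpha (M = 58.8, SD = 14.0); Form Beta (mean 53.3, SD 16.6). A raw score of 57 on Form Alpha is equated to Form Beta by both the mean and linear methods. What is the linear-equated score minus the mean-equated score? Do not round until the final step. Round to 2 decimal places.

Mean-equated: 57 + (53.3 − 58.8) = 51.50
Linear-equated: (16.6/14.0)(57 − 58.8) + 53.3 = 51.166
Difference = 51.166 − 51.50 = -0.33

-0.33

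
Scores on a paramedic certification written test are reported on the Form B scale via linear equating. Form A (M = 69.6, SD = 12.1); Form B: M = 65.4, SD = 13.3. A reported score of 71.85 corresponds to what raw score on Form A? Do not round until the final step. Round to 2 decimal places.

75.47

Invert y = (SD_Y/SD_X)(x − M_X) + M_Y:
x = (SD_X/SD_Y)(y − M_Y) + M_X = (12.1/13.3)(71.85 − 65.4) + 69.6
x = 0.909774 × 6.450 + 69.6 = 75.47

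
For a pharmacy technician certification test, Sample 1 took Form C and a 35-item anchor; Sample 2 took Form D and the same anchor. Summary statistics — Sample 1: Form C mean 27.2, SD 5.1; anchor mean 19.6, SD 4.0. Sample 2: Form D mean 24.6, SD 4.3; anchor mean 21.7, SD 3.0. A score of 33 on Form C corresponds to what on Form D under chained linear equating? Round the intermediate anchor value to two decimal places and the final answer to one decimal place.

28.1

Form C → anchor (Sample 1): v = (4.0/5.1)(33 − 27.2) + 19.6 = 24.15
anchor → Form D (Sample 2): y = (4.3/3.0)(24.15 − 21.7) + 24.6 = 28.1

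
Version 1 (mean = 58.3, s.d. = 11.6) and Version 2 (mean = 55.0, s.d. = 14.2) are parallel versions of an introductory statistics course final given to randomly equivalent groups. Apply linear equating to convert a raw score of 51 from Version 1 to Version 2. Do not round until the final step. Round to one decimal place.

Linear equating: y = (SD_Y/SD_X)(x − M_X) + M_Y
y = (14.2/11.6)(51 − 58.3) + 55.0
y = 1.224138 × -7.3 + 55.0 = -8.9362 + 55.0 = 46.1

46.1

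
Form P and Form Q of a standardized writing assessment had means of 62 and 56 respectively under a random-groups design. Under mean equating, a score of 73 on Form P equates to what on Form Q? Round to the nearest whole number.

67

Mean equating: y = x + (M_Y − M_X) = 73 + (56 − 62) = 67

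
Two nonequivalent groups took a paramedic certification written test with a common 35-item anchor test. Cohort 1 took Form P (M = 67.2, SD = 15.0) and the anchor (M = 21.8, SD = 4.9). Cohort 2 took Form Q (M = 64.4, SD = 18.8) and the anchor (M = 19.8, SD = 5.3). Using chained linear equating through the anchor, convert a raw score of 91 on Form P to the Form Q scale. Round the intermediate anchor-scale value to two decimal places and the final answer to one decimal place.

Form P → anchor (Cohort 1): v = (4.9/15.0)(91 − 67.2) + 21.8 = 29.57
anchor → Form Q (Cohort 2): y = (18.8/5.3)(29.57 − 19.8) + 64.4 = 99.1

99.1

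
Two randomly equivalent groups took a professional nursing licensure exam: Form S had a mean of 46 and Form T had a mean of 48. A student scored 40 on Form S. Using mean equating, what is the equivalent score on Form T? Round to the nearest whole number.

Mean equating: y = x + (M_Y − M_X) = 40 + (48 − 46) = 42

42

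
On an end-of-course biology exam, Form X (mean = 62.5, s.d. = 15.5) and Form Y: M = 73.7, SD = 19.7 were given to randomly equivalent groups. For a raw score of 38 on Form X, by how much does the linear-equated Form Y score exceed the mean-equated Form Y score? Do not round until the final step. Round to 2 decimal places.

-6.64

Mean-equated: 38 + (73.7 − 62.5) = 49.20
Linear-equated: (19.7/15.5)(38 − 62.5) + 73.7 = 42.561
Difference = 42.561 − 49.20 = -6.64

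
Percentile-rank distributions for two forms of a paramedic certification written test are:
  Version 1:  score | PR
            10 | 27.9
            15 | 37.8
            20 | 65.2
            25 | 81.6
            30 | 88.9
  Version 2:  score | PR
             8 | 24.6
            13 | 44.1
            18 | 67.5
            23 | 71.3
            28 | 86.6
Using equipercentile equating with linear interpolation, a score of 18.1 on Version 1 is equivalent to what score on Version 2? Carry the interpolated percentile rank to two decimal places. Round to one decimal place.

15.3

PR of 18.1 on Version 1: 37.8 + (18.1 − 15)/(20 − 15) × (65.2 − 37.8) = 54.79
On Version 2, PR 54.79 falls between score 13 (PR 44.1) and 18 (PR 67.5).
Interpolate: 13 + (54.79 − 44.1)/(67.5 − 44.1) × (18 − 13) = 15.3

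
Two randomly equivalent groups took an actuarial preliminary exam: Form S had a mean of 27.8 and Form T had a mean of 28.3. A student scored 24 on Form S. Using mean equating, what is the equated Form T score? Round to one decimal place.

24.5

Mean equating: y = x + (M_Y − M_X) = 24 + (28.3 − 27.8) = 24.5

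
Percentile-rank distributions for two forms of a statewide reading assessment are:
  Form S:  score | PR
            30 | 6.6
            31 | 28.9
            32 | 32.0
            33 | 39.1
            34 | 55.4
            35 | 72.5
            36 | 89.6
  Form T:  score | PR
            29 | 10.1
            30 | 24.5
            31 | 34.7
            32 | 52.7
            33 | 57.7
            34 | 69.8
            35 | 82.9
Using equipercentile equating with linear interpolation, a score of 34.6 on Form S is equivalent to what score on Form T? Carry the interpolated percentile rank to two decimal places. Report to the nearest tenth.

33.7

PR of 34.6 on Form S: 55.4 + (34.6 − 34)/(35 − 34) × (72.5 − 55.4) = 65.66
On Form T, PR 65.66 falls between score 33 (PR 57.7) and 34 (PR 69.8).
Interpolate: 33 + (65.66 − 57.7)/(69.8 − 57.7) × (34 − 33) = 33.7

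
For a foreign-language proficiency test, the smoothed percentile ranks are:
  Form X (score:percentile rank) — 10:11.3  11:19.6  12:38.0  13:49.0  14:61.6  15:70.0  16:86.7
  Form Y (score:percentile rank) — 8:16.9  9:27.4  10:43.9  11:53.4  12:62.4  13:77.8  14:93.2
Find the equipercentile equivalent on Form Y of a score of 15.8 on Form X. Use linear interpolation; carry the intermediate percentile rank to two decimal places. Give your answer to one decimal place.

13.4

PR of 15.8 on Form X: 70.0 + (15.8 − 15)/(16 − 15) × (86.7 − 70.0) = 83.36
On Form Y, PR 83.36 falls between score 13 (PR 77.8) and 14 (PR 93.2).
Interpolate: 13 + (83.36 − 77.8)/(93.2 − 77.8) × (14 − 13) = 13.4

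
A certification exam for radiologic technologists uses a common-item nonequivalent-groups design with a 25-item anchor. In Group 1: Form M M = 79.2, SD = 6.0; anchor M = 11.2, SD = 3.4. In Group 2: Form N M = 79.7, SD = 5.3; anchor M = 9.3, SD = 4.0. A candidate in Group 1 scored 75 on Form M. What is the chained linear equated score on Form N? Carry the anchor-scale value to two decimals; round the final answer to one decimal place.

79.1

Form M → anchor (Group 1): v = (3.4/6.0)(75 − 79.2) + 11.2 = 8.82
anchor → Form N (Group 2): y = (5.3/4.0)(8.82 − 9.3) + 79.7 = 79.1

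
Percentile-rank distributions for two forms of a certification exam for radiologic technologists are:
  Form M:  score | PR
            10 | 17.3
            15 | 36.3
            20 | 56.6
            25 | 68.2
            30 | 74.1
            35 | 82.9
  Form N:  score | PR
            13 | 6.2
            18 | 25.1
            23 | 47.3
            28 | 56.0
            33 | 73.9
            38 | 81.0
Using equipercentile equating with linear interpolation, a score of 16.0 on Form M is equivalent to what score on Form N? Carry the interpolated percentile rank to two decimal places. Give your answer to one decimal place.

PR of 16.0 on Form M: 36.3 + (16.0 − 15)/(20 − 15) × (56.6 − 36.3) = 40.36
On Form N, PR 40.36 falls between score 18 (PR 25.1) and 23 (PR 47.3).
Interpolate: 18 + (40.36 − 25.1)/(47.3 − 25.1) × (23 − 18) = 21.4

21.4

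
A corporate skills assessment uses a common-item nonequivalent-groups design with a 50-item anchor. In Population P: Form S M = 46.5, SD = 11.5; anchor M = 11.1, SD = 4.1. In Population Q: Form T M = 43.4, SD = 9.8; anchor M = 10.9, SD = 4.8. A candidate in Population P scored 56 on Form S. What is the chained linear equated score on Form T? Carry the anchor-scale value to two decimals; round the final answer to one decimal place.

Form S → anchor (Population P): v = (4.1/11.5)(56 − 46.5) + 11.1 = 14.49
anchor → Form T (Population Q): y = (9.8/4.8)(14.49 − 10.9) + 43.4 = 50.7

50.7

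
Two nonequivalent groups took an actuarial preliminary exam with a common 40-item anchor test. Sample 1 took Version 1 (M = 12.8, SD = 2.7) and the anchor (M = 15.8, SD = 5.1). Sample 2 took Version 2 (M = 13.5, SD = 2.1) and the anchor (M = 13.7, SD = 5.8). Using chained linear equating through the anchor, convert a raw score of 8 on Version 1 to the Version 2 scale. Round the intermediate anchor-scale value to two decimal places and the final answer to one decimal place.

Version 1 → anchor (Sample 1): v = (5.1/2.7)(8 − 12.8) + 15.8 = 6.73
anchor → Version 2 (Sample 2): y = (2.1/5.8)(6.73 − 13.7) + 13.5 = 11.0

11.0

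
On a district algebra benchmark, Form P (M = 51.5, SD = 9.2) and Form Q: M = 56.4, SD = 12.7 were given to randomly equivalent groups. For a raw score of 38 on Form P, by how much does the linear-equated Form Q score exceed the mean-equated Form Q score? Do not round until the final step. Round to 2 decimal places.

-5.14

Mean-equated: 38 + (56.4 − 51.5) = 42.90
Linear-equated: (12.7/9.2)(38 − 51.5) + 56.4 = 37.764
Difference = 37.764 − 42.90 = -5.14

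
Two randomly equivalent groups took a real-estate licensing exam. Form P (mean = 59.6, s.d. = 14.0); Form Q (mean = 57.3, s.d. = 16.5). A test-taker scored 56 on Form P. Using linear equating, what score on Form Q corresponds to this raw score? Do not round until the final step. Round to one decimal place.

Linear equating: y = (SD_Y/SD_X)(x − M_X) + M_Y
y = (16.5/14.0)(56 − 59.6) + 57.3
y = 1.178571 × -3.6 + 57.3 = -4.2429 + 57.3 = 53.1

53.1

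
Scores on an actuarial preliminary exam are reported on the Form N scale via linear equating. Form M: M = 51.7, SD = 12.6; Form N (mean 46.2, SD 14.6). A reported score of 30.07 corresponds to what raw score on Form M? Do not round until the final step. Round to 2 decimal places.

Invert y = (SD_Y/SD_X)(x − M_X) + M_Y:
x = (SD_X/SD_Y)(y − M_Y) + M_X = (12.6/14.6)(30.07 − 46.2) + 51.7
x = 0.863014 × -16.130 + 51.7 = 37.78

37.78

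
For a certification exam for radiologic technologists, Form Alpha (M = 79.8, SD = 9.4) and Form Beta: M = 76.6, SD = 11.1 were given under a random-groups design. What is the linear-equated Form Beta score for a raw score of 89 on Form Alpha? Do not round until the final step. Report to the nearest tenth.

87.5

Linear equating: y = (SD_Y/SD_X)(x − M_X) + M_Y
y = (11.1/9.4)(89 − 79.8) + 76.6
y = 1.180851 × 9.2 + 76.6 = 10.8638 + 76.6 = 87.5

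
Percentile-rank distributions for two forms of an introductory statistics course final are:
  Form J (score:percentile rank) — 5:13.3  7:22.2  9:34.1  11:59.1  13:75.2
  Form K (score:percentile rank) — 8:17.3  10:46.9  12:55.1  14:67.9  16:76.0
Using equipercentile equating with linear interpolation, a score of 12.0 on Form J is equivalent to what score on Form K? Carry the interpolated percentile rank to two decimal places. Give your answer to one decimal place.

PR of 12.0 on Form J: 59.1 + (12.0 − 11)/(13 − 11) × (75.2 − 59.1) = 67.15
On Form K, PR 67.15 falls between score 12 (PR 55.1) and 14 (PR 67.9).
Interpolate: 12 + (67.15 − 55.1)/(67.9 − 55.1) × (14 − 12) = 13.9

13.9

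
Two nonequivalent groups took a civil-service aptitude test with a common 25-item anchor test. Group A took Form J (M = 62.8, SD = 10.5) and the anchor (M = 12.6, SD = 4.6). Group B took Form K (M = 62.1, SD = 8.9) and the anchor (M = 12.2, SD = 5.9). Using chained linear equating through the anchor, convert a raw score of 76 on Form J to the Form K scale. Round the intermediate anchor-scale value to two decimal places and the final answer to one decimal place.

71.4

Form J → anchor (Group A): v = (4.6/10.5)(76 − 62.8) + 12.6 = 18.38
anchor → Form K (Group B): y = (8.9/5.9)(18.38 − 12.2) + 62.1 = 71.4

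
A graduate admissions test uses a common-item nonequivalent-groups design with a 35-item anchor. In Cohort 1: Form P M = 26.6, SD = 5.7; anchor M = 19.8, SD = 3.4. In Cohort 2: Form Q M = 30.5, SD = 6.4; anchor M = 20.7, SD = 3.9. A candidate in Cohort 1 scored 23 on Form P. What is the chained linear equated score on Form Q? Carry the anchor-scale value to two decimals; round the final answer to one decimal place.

25.5

Form P → anchor (Cohort 1): v = (3.4/5.7)(23 − 26.6) + 19.8 = 17.65
anchor → Form Q (Cohort 2): y = (6.4/3.9)(17.65 − 20.7) + 30.5 = 25.5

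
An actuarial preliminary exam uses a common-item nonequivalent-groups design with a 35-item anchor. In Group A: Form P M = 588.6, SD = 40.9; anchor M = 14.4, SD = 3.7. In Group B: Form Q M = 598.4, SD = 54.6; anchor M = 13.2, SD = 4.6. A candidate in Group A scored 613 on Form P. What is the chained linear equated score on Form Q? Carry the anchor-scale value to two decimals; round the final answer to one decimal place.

638.9

Form P → anchor (Group A): v = (3.7/40.9)(613 − 588.6) + 14.4 = 16.61
anchor → Form Q (Group B): y = (54.6/4.6)(16.61 − 13.2) + 598.4 = 638.9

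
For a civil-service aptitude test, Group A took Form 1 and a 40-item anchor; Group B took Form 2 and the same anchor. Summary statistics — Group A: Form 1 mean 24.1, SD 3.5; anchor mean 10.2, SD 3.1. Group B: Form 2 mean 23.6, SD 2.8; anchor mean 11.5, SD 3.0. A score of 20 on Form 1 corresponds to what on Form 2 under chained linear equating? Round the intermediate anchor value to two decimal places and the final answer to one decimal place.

Form 1 → anchor (Group A): v = (3.1/3.5)(20 − 24.1) + 10.2 = 6.57
anchor → Form 2 (Group B): y = (2.8/3.0)(6.57 − 11.5) + 23.6 = 19.0

19.0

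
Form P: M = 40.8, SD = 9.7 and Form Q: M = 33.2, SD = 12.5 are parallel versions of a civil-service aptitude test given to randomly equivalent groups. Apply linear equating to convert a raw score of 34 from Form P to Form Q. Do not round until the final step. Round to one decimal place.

24.4

Linear equating: y = (SD_Y/SD_X)(x − M_X) + M_Y
y = (12.5/9.7)(34 − 40.8) + 33.2
y = 1.288660 × -6.8 + 33.2 = -8.7629 + 33.2 = 24.4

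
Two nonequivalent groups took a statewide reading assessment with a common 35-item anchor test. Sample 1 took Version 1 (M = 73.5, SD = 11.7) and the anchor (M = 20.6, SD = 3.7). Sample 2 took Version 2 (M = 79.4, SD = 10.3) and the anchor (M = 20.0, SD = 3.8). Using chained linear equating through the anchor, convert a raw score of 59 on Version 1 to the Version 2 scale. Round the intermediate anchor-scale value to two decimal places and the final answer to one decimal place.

68.6

Version 1 → anchor (Sample 1): v = (3.7/11.7)(59 − 73.5) + 20.6 = 16.01
anchor → Version 2 (Sample 2): y = (10.3/3.8)(16.01 − 20.0) + 79.4 = 68.6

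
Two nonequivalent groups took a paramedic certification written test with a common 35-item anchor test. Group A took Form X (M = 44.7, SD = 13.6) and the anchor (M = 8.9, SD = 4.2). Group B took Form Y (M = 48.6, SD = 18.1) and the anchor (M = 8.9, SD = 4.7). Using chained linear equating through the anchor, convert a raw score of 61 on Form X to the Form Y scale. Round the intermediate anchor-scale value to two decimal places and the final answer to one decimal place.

Form X → anchor (Group A): v = (4.2/13.6)(61 − 44.7) + 8.9 = 13.93
anchor → Form Y (Group B): y = (18.1/4.7)(13.93 − 8.9) + 48.6 = 68.0

68.0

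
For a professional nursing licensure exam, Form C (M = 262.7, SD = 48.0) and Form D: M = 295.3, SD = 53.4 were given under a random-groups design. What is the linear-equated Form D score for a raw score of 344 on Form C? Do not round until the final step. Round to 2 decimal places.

Linear equating: y = (SD_Y/SD_X)(x − M_X) + M_Y
y = (53.4/48.0)(344 − 262.7) + 295.3
y = 1.112500 × 81.3 + 295.3 = 90.4463 + 295.3 = 385.75

385.75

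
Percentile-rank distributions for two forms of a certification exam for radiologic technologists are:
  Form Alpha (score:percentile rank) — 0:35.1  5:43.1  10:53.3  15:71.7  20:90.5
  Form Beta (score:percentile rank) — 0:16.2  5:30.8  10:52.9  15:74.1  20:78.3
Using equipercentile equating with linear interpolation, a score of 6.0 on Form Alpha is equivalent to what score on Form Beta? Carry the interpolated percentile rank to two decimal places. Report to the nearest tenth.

8.2

PR of 6.0 on Form Alpha: 43.1 + (6.0 − 5)/(10 − 5) × (53.3 − 43.1) = 45.14
On Form Beta, PR 45.14 falls between score 5 (PR 30.8) and 10 (PR 52.9).
Interpolate: 5 + (45.14 − 30.8)/(52.9 − 30.8) × (10 − 5) = 8.2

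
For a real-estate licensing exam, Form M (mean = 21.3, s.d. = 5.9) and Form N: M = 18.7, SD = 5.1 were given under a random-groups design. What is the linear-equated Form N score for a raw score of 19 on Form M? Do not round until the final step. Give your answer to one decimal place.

Linear equating: y = (SD_Y/SD_X)(x − M_X) + M_Y
y = (5.1/5.9)(19 − 21.3) + 18.7
y = 0.864407 × -2.3 + 18.7 = -1.9881 + 18.7 = 16.7

16.7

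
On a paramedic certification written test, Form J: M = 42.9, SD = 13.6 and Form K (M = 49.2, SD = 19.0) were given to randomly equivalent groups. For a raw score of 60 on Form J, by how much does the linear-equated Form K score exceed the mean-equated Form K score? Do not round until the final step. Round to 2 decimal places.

6.79

Mean-equated: 60 + (49.2 − 42.9) = 66.30
Linear-equated: (19.0/13.6)(60 − 42.9) + 49.2 = 73.090
Difference = 73.090 − 66.30 = 6.79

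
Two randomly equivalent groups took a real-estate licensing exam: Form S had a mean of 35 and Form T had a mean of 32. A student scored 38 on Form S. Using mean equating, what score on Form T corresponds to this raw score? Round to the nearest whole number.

Mean equating: y = x + (M_Y − M_X) = 38 + (32 − 35) = 35

35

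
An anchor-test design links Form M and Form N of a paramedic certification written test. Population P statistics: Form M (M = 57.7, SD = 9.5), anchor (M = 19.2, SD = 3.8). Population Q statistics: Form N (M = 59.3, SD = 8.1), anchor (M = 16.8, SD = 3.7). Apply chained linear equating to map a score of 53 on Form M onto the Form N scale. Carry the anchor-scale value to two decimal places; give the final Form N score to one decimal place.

Form M → anchor (Population P): v = (3.8/9.5)(53 − 57.7) + 19.2 = 17.32
anchor → Form N (Population Q): y = (8.1/3.7)(17.32 − 16.8) + 59.3 = 60.4

60.4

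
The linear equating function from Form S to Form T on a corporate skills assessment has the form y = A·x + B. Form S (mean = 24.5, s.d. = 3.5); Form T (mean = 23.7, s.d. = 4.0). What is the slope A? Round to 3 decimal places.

1.143

A = SD_Y / SD_X = 4.0 / 3.5 = 1.143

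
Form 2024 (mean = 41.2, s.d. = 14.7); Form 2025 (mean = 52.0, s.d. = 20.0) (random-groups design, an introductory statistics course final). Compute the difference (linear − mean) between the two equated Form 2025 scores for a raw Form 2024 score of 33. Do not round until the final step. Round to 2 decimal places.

-2.96

Mean-equated: 33 + (52.0 − 41.2) = 43.80
Linear-equated: (20.0/14.7)(33 − 41.2) + 52.0 = 40.844
Difference = 40.844 − 43.80 = -2.96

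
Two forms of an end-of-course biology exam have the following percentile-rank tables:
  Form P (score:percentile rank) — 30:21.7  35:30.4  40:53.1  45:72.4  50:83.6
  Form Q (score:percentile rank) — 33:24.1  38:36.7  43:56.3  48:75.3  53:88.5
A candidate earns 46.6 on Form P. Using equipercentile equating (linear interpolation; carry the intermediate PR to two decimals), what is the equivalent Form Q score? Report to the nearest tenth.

48.3

PR of 46.6 on Form P: 72.4 + (46.6 − 45)/(50 − 45) × (83.6 − 72.4) = 75.98
On Form Q, PR 75.98 falls between score 48 (PR 75.3) and 53 (PR 88.5).
Interpolate: 48 + (75.98 − 75.3)/(88.5 − 75.3) × (53 − 48) = 48.3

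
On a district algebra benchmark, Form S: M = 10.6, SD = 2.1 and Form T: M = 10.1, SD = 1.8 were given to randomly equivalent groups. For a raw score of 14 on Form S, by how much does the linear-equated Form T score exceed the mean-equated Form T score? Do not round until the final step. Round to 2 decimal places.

-0.49

Mean-equated: 14 + (10.1 − 10.6) = 13.50
Linear-equated: (1.8/2.1)(14 − 10.6) + 10.1 = 13.014
Difference = 13.014 − 13.50 = -0.49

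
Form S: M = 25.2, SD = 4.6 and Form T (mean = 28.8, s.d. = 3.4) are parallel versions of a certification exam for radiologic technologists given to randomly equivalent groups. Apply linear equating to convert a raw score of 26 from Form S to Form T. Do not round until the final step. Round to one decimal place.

Linear equating: y = (SD_Y/SD_X)(x − M_X) + M_Y
y = (3.4/4.6)(26 − 25.2) + 28.8
y = 0.739130 × 0.8 + 28.8 = 0.5913 + 28.8 = 29.4

29.4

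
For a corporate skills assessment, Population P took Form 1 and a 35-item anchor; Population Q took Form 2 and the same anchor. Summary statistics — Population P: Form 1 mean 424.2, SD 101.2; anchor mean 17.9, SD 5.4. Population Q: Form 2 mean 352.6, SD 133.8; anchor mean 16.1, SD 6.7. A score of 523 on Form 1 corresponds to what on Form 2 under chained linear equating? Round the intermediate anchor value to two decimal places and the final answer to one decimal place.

493.8

Form 1 → anchor (Population P): v = (5.4/101.2)(523 − 424.2) + 17.9 = 23.17
anchor → Form 2 (Population Q): y = (133.8/6.7)(23.17 − 16.1) + 352.6 = 493.8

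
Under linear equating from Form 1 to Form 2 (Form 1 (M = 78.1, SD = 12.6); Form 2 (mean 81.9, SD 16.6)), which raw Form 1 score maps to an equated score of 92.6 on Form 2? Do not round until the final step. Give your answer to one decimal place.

86.2

Invert y = (SD_Y/SD_X)(x − M_X) + M_Y:
x = (SD_X/SD_Y)(y − M_Y) + M_X = (12.6/16.6)(92.6 − 81.9) + 78.1
x = 0.759036 × 10.700 + 78.1 = 86.2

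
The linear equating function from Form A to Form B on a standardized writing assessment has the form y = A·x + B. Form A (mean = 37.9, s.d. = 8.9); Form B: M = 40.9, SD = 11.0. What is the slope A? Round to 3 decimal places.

1.236

A = SD_Y / SD_X = 11.0 / 8.9 = 1.236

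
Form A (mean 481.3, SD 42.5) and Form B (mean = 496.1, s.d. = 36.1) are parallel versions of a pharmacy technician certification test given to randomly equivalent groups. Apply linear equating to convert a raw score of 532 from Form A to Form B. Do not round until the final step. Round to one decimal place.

Linear equating: y = (SD_Y/SD_X)(x − M_X) + M_Y
y = (36.1/42.5)(532 − 481.3) + 496.1
y = 0.849412 × 50.7 + 496.1 = 43.0652 + 496.1 = 539.2

539.2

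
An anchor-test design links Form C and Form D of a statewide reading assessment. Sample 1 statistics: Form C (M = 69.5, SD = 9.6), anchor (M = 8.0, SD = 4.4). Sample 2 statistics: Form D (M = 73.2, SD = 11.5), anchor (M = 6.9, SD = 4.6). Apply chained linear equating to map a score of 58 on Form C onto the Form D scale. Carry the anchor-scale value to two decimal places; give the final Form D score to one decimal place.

Form C → anchor (Sample 1): v = (4.4/9.6)(58 − 69.5) + 8.0 = 2.73
anchor → Form D (Sample 2): y = (11.5/4.6)(2.73 − 6.9) + 73.2 = 62.8

62.8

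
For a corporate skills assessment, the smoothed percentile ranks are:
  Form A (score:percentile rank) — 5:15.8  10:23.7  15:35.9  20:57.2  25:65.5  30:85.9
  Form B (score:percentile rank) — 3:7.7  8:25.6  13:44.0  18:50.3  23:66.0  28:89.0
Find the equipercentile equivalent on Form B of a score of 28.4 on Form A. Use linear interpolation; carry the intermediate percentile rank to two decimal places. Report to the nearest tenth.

PR of 28.4 on Form A: 65.5 + (28.4 − 25)/(30 − 25) × (85.9 − 65.5) = 79.37
On Form B, PR 79.37 falls between score 23 (PR 66.0) and 28 (PR 89.0).
Interpolate: 23 + (79.37 − 66.0)/(89.0 − 66.0) × (28 − 23) = 25.9

25.9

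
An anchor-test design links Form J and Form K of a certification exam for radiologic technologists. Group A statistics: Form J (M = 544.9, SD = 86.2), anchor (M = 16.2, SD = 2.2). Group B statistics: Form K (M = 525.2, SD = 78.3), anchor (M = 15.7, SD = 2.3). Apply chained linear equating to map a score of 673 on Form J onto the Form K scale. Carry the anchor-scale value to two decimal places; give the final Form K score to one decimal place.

Form J → anchor (Group A): v = (2.2/86.2)(673 − 544.9) + 16.2 = 19.47
anchor → Form K (Group B): y = (78.3/2.3)(19.47 − 15.7) + 525.2 = 653.5

653.5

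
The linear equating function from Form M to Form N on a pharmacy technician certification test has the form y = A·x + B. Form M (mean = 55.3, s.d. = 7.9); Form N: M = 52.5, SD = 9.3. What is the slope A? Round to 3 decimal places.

A = SD_Y / SD_X = 9.3 / 7.9 = 1.177

1.177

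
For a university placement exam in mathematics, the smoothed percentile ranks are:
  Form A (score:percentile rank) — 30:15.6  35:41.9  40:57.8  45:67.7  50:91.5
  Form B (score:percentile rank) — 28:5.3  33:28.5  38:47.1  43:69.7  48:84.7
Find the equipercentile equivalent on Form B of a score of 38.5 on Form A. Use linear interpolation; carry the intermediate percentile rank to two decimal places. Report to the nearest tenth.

39.3

PR of 38.5 on Form A: 41.9 + (38.5 − 35)/(40 − 35) × (57.8 − 41.9) = 53.03
On Form B, PR 53.03 falls between score 38 (PR 47.1) and 43 (PR 69.7).
Interpolate: 38 + (53.03 − 47.1)/(69.7 − 47.1) × (43 − 38) = 39.3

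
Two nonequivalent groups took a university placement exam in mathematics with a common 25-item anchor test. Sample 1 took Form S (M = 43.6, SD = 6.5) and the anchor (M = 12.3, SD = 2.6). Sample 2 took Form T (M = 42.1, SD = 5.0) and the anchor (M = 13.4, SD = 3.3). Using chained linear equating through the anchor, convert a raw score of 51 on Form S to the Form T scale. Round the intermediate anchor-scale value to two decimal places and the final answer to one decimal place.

Form S → anchor (Sample 1): v = (2.6/6.5)(51 − 43.6) + 12.3 = 15.26
anchor → Form T (Sample 2): y = (5.0/3.3)(15.26 − 13.4) + 42.1 = 44.9

44.9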